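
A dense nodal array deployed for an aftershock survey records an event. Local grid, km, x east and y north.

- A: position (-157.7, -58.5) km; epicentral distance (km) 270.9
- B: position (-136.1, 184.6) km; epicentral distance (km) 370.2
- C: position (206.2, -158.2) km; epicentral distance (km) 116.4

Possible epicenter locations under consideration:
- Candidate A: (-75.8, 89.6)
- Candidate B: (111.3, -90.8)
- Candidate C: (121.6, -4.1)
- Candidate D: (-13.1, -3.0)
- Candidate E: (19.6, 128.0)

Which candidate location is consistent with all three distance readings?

Candidate B

For each candidate, compare |candidate − station| to the reported distance:
Candidate A: residuals A 101.7, B 257.7, C 259.0 → max 259.0 km
Candidate B: residuals A 0.0, B 0.0, C 0.0 → max 0.0 km
Candidate C: residuals A 13.6, B 50.8, C 59.4 → max 59.4 km
Candidate D: residuals A 116.0, B 145.9, C 152.3 → max 152.3 km
Candidate E: residuals A 13.6, B 204.5, C 225.3 → max 225.3 km
Only Candidate B has all residuals ≈ 0.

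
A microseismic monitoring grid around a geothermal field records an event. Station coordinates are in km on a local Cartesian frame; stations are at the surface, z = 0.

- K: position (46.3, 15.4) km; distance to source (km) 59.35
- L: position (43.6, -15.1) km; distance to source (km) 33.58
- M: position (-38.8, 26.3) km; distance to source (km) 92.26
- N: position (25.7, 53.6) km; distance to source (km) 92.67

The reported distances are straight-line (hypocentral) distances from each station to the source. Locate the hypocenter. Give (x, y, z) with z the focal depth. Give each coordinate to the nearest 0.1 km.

(25.6, -37.4, 17.5)

Each station gives a sphere (x−x_i)² + (y−y_i)² + z² = d_i² (stations at z=0).
Subtracting the K sphere from L and M: z² cancels, leaving linear equations in x and y:
-5.4 x − 61.0 y = 2142.93
-170.2 x + 21.8 y = -5173.21
Solving: x ≈ 25.605, y ≈ -37.397 km (keep extra digits for the depth step; rounded: 25.6, -37.4).
Then from the K sphere: z² = 59.35² − (x − 46.3)² − (y − 15.4)² with x = 25.605, y = -37.397, so z ≈ 17.510 ≈ 17.5 km.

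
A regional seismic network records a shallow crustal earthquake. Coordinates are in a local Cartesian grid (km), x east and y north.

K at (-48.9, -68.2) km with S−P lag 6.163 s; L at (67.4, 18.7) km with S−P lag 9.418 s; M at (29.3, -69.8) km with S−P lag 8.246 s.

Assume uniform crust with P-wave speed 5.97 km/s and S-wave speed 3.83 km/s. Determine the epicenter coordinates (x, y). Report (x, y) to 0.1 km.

Distance from S−P lag: d = Δt · v_P v_S / (v_P − v_S) = Δt · (5.97·3.83)/(5.97−3.83) ≈ 10.6846·Δt.
So d_K = 65.85, d_L = 100.63, d_M = 88.11 km.
Circle about each station: (x + 48.9)² + (y + 68.2)² = 65.85²; (x − 67.4)² + (y − 18.7)² = 100.63²; (x − 29.3)² + (y + 69.8)² = 88.11².
Subtracting the K equation from the L and M equations removes the quadratic terms:
232.6 x + 173.8 y = -7940.17
156.4 x − 3.2 y = -4739.07
Solving the 2×2 system: x ≈ -30.4, y ≈ -5.0 km.
Check against K (with the unrounded x, y): √((x + 48.9)²+(y + 68.2)²) = 65.85 ≈ 65.85 km. ✓

(-30.4, -5.0)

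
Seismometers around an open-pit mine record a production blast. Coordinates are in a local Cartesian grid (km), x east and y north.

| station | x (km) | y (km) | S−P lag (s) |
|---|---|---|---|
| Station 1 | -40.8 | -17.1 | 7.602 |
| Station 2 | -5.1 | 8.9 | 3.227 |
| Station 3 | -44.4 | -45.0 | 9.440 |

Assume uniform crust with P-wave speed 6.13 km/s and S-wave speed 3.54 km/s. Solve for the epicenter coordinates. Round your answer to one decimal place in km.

(20.5, 0.2)

Distance from S−P lag: d = Δt · v_P v_S / (v_P − v_S) = Δt · (6.13·3.54)/(6.13−3.54) ≈ 8.3785·Δt.
So d_Station 1 = 63.69, d_Station 2 = 27.04, d_Station 3 = 79.09 km.
Circle about each station: (x + 40.8)² + (y + 17.1)² = 63.69²; (x + 5.1)² + (y − 8.9)² = 27.04²; (x + 44.4)² + (y + 45.0)² = 79.09².
Subtracting the Station 1 equation from the Station 2 and Station 3 equations removes the quadratic terms:
71.4 x + 52.0 y = 1473.42
-7.2 x − 55.8 y = -159.50
Solving the 2×2 system: x ≈ 20.5, y ≈ 0.2 km.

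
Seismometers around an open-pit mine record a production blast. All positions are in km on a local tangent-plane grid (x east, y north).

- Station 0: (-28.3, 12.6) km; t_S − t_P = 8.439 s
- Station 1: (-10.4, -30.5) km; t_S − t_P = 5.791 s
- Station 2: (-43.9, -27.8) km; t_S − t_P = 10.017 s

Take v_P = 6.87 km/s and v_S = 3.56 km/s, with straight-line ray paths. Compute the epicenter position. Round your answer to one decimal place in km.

Distance from S−P lag: d = Δt · v_P v_S / (v_P − v_S) = Δt · (6.87·3.56)/(6.87−3.56) ≈ 7.3889·Δt.
So d_Station 0 = 62.35, d_Station 1 = 42.79, d_Station 2 = 74.01 km.
Circle about each station: (x + 28.3)² + (y − 12.6)² = 62.35²; (x + 10.4)² + (y + 30.5)² = 42.79²; (x + 43.9)² + (y + 27.8)² = 74.01².
Subtracting pairs of circle equations eliminates x²+y² and gives linear equations (the radical axes):
35.8 x − 86.2 y = 2135.30
-31.2 x − 80.8 y = 150.44
Solving the 2×2 system: x ≈ 28.6, y ≈ -12.9 km.

x ≈ 28.6 km, y ≈ -12.9 km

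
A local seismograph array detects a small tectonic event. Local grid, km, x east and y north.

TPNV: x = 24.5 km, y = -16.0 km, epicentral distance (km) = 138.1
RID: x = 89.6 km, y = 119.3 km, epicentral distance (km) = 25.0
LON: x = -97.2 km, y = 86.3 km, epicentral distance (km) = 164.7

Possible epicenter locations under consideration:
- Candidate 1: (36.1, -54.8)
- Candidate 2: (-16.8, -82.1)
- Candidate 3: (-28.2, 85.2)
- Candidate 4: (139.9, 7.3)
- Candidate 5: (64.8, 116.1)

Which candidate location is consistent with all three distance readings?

For each candidate, compare |candidate − station| to the reported distance:
Candidate 1: residuals TPNV 97.6, RID 157.1, LON 29.4 → max 157.1 km
Candidate 2: residuals TPNV 60.2, RID 202.8, LON 21.9 → max 202.8 km
Candidate 3: residuals TPNV 24.0, RID 97.6, LON 95.7 → max 97.6 km
Candidate 4: residuals TPNV 20.4, RID 97.8, LON 85.2 → max 97.8 km
Candidate 5: residuals TPNV 0.0, RID 0.0, LON 0.0 → max 0.0 km
Only Candidate 5 has all residuals ≈ 0.

Candidate 5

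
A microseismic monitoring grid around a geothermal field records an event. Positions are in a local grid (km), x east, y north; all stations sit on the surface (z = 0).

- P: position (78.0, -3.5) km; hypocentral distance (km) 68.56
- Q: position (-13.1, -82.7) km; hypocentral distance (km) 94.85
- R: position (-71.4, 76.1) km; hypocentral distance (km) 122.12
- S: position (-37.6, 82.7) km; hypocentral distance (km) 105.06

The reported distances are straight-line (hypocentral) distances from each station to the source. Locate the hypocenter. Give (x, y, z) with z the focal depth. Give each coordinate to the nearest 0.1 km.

Each station gives a sphere (x−x_i)² + (y−y_i)² + z² = d_i² (stations at z=0).
Subtracting the P sphere from Q and R: z² cancels, leaving linear equations in x and y:
-182.2 x − 158.4 y = -3381.40
-298.8 x + 159.2 y = -5419.90
Solving: x ≈ 18.298, y ≈ 0.299 km (keep extra digits for the depth step; rounded: 18.3, 0.3).
Then from the P sphere: z² = 68.56² − (x − 78.0)² − (y + 3.5)² with x = 18.298, y = 0.299, so z ≈ 33.492 ≈ 33.5 km.

(18.3, 0.3, 33.5)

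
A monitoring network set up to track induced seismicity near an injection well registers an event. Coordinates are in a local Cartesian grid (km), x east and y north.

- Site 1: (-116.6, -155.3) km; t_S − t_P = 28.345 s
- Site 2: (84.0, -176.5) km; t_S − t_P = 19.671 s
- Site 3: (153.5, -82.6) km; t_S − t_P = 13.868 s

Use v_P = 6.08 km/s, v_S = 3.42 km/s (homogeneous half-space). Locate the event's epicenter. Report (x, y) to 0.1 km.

x ≈ 62.1 km, y ≈ -24.3 km

Distance from S−P lag: d = Δt · v_P v_S / (v_P − v_S) = Δt · (6.08·3.42)/(6.08−3.42) ≈ 7.8171·Δt.
So d_Site 1 = 221.58, d_Site 2 = 153.77, d_Site 3 = 108.41 km.
Circle about each station: (x + 116.6)² + (y + 155.3)² = 221.58²; (x − 84.0)² + (y + 176.5)² = 153.77²; (x − 153.5)² + (y + 82.6)² = 108.41².
Subtracting pairs of circle equations eliminates x²+y² and gives linear equations (the radical axes):
401.2 x − 42.4 y = 25947.08
540.2 x + 145.4 y = 30016.33
Solving the 2×2 system: x ≈ 62.1, y ≈ -24.3 km.
Check against Site 1 (with the unrounded x, y): √((x + 116.6)²+(y + 155.3)²) = 221.58 ≈ 221.58 km. ✓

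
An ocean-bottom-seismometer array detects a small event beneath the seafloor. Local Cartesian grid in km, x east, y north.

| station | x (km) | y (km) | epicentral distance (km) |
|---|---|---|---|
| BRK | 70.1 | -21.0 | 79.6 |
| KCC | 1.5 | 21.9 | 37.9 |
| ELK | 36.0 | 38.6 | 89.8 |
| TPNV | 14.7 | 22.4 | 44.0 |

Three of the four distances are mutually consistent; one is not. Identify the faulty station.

Solve using three stations at a time. Using BRK, KCC, TPNV (subtract circle equations pairwise → linear system) gives (x, y) ≈ (-9.4, -14.8).
Distances from that point to each station vs reported:
  BRK: calculated 79.8 vs reported 79.6 → residual 0.2 km
  KCC: calculated 38.3 vs reported 37.9 → residual 0.4 km
  ELK: calculated 70.1 vs reported 89.8 → residual 19.7 km
  TPNV: calculated 44.3 vs reported 44.0 → residual 0.3 km
BRK, KCC, TPNV are mutually consistent (residuals ≈ 0); ELK is off by 19.7 km.

ELK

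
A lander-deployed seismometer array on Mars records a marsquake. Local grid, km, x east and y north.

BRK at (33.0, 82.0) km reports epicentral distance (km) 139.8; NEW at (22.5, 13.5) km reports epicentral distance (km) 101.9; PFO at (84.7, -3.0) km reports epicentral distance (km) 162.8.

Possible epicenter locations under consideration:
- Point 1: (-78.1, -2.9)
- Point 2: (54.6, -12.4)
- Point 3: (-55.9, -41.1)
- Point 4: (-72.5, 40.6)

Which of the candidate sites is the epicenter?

Point 1

For each candidate, compare |candidate − station| to the reported distance:
Point 1: residuals BRK 0.0, NEW 0.0, PFO 0.0 → max 0.0 km
Point 2: residuals BRK 43.0, NEW 60.7, PFO 131.3 → max 131.3 km
Point 3: residuals BRK 12.0, NEW 6.4, PFO 17.1 → max 17.1 km
Point 4: residuals BRK 26.5, NEW 3.1, PFO 0.3 → max 26.5 km
Only Point 1 has all residuals ≈ 0.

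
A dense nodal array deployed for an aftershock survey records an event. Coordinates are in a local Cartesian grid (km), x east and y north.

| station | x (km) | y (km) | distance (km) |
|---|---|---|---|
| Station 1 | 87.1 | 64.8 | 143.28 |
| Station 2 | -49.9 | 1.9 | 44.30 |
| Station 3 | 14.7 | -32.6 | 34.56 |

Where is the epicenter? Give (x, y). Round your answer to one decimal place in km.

(-19.8, -30.6)

Circle about each station: (x − 87.1)² + (y − 64.8)² = 143.28²; (x + 49.9)² + (y − 1.9)² = 44.30²; (x − 14.7)² + (y + 32.6)² = 34.56².
Subtracting pairs of circle equations eliminates x²+y² and gives linear equations (the radical axes):
-274.0 x − 125.8 y = 9274.84
-144.8 x − 194.8 y = 8828.16
Solving the 2×2 system: x ≈ -19.8, y ≈ -30.6 km.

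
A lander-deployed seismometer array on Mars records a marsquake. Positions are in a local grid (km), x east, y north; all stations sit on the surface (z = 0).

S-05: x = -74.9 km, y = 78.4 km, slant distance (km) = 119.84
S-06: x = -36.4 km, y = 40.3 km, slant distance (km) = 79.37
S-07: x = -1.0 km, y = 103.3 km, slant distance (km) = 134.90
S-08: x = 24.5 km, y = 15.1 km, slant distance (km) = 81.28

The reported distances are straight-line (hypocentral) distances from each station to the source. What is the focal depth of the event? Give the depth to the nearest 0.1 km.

Each station gives a sphere (x−x_i)² + (y−y_i)² + z² = d_i² (stations at z=0).
Subtracting the S-05 sphere from S-06 and S-07: z² cancels, leaving linear equations in x and y:
77.0 x − 76.2 y = -745.49
147.8 x + 49.8 y = -4921.06
Solving: x ≈ -27.298, y ≈ -17.801 km (keep extra digits for the depth step; rounded: -27.3, -17.8).
Then from the S-05 sphere: z² = 119.84² − (x + 74.9)² − (y − 78.4)² with x = -27.298, y = -17.801, so z ≈ 53.301 ≈ 53.3 km.
Check against S-08 (with the unrounded solution): distance 81.28 ≈ 81.28 km. ✓

53.3 km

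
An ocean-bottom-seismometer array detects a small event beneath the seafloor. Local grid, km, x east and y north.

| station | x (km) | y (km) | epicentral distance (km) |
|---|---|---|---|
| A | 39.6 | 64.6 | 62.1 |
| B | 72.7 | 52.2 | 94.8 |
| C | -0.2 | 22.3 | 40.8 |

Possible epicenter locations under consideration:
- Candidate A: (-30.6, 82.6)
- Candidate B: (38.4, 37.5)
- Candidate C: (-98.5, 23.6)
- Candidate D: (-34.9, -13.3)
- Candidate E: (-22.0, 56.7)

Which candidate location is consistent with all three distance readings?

For each candidate, compare |candidate − station| to the reported distance:
Candidate A: residuals A 10.4, B 12.9, C 26.7 → max 26.7 km
Candidate B: residuals A 35.0, B 57.5, C 0.7 → max 57.5 km
Candidate C: residuals A 82.0, B 78.8, C 57.5 → max 82.0 km
Candidate D: residuals A 45.7, B 31.2, C 8.9 → max 45.7 km
Candidate E: residuals A 0.0, B 0.0, C 0.1 → max 0.1 km
Only Candidate E has all residuals ≈ 0.

Candidate E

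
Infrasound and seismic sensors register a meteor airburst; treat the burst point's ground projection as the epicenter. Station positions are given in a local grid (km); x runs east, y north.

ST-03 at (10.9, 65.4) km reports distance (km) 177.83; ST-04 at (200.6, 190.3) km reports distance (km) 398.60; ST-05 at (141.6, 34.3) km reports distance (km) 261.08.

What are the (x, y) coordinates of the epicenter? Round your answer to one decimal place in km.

Circle about each station: (x − 10.9)² + (y − 65.4)² = 177.83²; (x − 200.6)² + (y − 190.3)² = 398.60²; (x − 141.6)² + (y − 34.3)² = 261.08².
Subtracting pairs of circle equations eliminates x²+y² and gives linear equations (the radical axes):
379.4 x + 249.8 y = -55199.97
261.4 x − 62.2 y = -19708.18
Solving the 2×2 system: x ≈ -94.0, y ≈ -78.2 km.

-94.0 km east, -78.2 km north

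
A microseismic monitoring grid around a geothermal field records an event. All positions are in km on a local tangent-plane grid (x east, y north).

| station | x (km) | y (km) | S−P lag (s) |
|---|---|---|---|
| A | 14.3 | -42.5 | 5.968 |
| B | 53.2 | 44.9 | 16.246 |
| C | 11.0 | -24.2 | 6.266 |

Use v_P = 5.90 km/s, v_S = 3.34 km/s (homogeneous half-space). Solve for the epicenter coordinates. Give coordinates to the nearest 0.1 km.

-31.4 km east, -47.2 km north

Distance from S−P lag: d = Δt · v_P v_S / (v_P − v_S) = Δt · (5.90·3.34)/(5.90−3.34) ≈ 7.6977·Δt.
So d_A = 45.94, d_B = 125.06, d_C = 48.23 km.
Circle about each station: (x − 14.3)² + (y + 42.5)² = 45.94²; (x − 53.2)² + (y − 44.9)² = 125.06²; (x − 11.0)² + (y + 24.2)² = 48.23².
Subtracting the A equation from the B and C equations removes the quadratic terms:
77.8 x + 174.8 y = -10694.01
-6.6 x + 36.6 y = -1519.75
Solving the 2×2 system: x ≈ -31.4, y ≈ -47.2 km.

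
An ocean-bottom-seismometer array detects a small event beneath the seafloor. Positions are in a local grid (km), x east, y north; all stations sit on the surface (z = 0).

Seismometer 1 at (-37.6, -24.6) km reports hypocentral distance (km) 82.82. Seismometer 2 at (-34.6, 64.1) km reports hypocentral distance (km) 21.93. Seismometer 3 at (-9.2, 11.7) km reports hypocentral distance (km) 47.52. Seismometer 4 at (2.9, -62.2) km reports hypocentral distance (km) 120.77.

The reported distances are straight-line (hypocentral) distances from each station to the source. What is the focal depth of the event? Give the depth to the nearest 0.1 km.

depth ≈ 14.9 km

Each station gives a sphere (x−x_i)² + (y−y_i)² + z² = d_i² (stations at z=0).
Subtracting the Seismometer 1 sphere from Seismometer 2 and Seismometer 3: z² cancels, leaving linear equations in x and y:
6.0 x + 177.4 y = 9665.28
56.8 x + 72.6 y = 2803.61
Solving: x ≈ -21.195, y ≈ 55.200 km (keep extra digits for the depth step; rounded: -21.2, 55.2).
Then from the Seismometer 1 sphere: z² = 82.82² − (x + 37.6)² − (y + 24.6)² with x = -21.195, y = 55.200, so z ≈ 14.899 ≈ 14.9 km.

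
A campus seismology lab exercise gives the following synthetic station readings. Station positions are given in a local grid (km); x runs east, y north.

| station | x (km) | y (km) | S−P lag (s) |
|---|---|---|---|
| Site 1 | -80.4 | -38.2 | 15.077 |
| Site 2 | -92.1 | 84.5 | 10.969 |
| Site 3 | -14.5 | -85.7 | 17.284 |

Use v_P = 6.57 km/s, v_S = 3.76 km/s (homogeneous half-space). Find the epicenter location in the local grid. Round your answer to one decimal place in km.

x ≈ 2.4 km, y ≈ 65.3 km

Distance from S−P lag: d = Δt · v_P v_S / (v_P − v_S) = Δt · (6.57·3.76)/(6.57−3.76) ≈ 8.7912·Δt.
So d_Site 1 = 132.54, d_Site 2 = 96.43, d_Site 3 = 151.95 km.
Circle about each station: (x + 80.4)² + (y + 38.2)² = 132.54²; (x + 92.1)² + (y − 84.5)² = 96.43²; (x + 14.5)² + (y + 85.7)² = 151.95².
Subtracting the Site 1 equation from the Site 2 and Site 3 equations removes the quadratic terms:
-23.4 x + 245.4 y = 15967.37
131.8 x − 95.0 y = -5890.61
Solving the 2×2 system: x ≈ 2.4, y ≈ 65.3 km.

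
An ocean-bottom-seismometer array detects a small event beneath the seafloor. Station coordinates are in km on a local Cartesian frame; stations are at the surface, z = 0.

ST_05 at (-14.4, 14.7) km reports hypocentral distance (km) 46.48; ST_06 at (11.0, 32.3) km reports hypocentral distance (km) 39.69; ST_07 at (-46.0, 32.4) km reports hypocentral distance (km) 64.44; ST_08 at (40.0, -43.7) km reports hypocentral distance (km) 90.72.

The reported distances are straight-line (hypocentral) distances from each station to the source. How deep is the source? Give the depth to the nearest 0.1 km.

39.2 km

Each station gives a sphere (x−x_i)² + (y−y_i)² + z² = d_i² (stations at z=0).
Subtracting the ST_05 sphere from ST_06 and ST_07: z² cancels, leaving linear equations in x and y:
50.8 x + 35.2 y = 1325.93
-63.2 x + 35.4 y = 750.19
Solving: x ≈ 5.104, y ≈ 30.303 km (keep extra digits for the depth step; rounded: 5.1, 30.3).
Then from the ST_05 sphere: z² = 46.48² − (x + 14.4)² − (y − 14.7)² with x = 5.104, y = 30.303, so z ≈ 39.199 ≈ 39.2 km.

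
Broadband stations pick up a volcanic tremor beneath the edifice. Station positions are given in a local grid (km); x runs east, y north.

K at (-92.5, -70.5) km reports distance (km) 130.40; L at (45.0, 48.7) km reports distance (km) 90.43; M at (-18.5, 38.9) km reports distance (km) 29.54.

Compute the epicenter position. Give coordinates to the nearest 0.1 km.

Circle about each station: (x + 92.5)² + (y + 70.5)² = 130.40²; (x − 45.0)² + (y − 48.7)² = 90.43²; (x + 18.5)² + (y − 38.9)² = 29.54².
Subtracting pairs of circle equations eliminates x²+y² and gives linear equations (the radical axes):
275.0 x + 238.4 y = -303.23
148.0 x + 218.8 y = 4460.51
Solving the 2×2 system: x ≈ -45.4, y ≈ 51.1 km.
Check against K (with the unrounded x, y): √((x + 92.5)²+(y + 70.5)²) = 130.40 ≈ 130.40 km. ✓

x ≈ -45.4 km, y ≈ 51.1 km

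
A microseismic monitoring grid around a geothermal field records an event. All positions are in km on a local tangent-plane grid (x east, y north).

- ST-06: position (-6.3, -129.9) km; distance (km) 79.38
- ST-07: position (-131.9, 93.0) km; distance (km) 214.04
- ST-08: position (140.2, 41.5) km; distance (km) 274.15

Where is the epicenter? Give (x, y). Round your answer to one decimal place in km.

x ≈ -84.4 km, y ≈ -115.7 km

Circle about each station: (x + 6.3)² + (y + 129.9)² = 79.38²; (x + 131.9)² + (y − 93.0)² = 214.04²; (x − 140.2)² + (y − 41.5)² = 274.15².
Subtracting pairs of circle equations eliminates x²+y² and gives linear equations (the radical axes):
-251.2 x + 445.8 y = -30379.03
293.0 x + 342.8 y = -64392.45
Solving the 2×2 system: x ≈ -84.4, y ≈ -115.7 km.
Check against ST-06 (with the unrounded x, y): √((x + 6.3)²+(y + 129.9)²) = 79.38 ≈ 79.38 km. ✓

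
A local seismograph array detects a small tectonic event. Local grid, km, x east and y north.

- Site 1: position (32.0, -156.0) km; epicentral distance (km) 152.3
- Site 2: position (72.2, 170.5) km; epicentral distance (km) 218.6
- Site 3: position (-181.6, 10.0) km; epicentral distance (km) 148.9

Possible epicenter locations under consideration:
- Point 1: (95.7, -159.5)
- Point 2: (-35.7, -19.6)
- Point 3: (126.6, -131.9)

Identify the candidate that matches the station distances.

For each candidate, compare |candidate − station| to the reported distance:
Point 1: residuals Site 1 88.5, Site 2 112.2, Site 3 176.1 → max 176.1 km
Point 2: residuals Site 1 0.0, Site 2 0.0, Site 3 0.0 → max 0.0 km
Point 3: residuals Site 1 54.7, Site 2 88.7, Site 3 190.4 → max 190.4 km
Only Point 2 has all residuals ≈ 0.

Point 2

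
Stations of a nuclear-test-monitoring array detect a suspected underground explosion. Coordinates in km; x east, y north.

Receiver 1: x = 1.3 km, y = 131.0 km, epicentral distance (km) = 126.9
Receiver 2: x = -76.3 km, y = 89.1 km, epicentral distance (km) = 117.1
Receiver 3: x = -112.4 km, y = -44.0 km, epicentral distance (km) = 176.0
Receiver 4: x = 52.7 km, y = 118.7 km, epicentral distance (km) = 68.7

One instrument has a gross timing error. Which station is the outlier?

Solve using three stations at a time. Using Receiver 2, Receiver 3, Receiver 4 (subtract circle equations pairwise → linear system) gives (x, y) ≈ (34.9, 52.4).
Distances from that point to each station vs reported:
  Receiver 1: calculated 85.5 vs reported 126.9 → residual 41.4 km
  Receiver 2: calculated 117.1 vs reported 117.1 → residual 0.0 km
  Receiver 3: calculated 176.0 vs reported 176.0 → residual 0.0 km
  Receiver 4: calculated 68.7 vs reported 68.7 → residual 0.0 km
Receiver 2, Receiver 3, Receiver 4 are mutually consistent (residuals ≈ 0); Receiver 1 is off by 41.4 km.

Receiver 1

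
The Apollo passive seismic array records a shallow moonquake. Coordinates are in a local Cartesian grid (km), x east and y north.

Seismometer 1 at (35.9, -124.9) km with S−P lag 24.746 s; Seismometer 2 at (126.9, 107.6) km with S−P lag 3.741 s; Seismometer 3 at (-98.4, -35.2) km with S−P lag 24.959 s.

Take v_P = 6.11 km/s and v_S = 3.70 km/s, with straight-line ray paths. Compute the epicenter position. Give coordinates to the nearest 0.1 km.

Distance from S−P lag: d = Δt · v_P v_S / (v_P − v_S) = Δt · (6.11·3.70)/(6.11−3.70) ≈ 9.3805·Δt.
So d_Seismometer 1 = 232.13, d_Seismometer 2 = 35.09, d_Seismometer 3 = 234.13 km.
Circle about each station: (x − 35.9)² + (y + 124.9)² = 232.13²; (x − 126.9)² + (y − 107.6)² = 35.09²; (x + 98.4)² + (y + 35.2)² = 234.13².
Subtracting the Seismometer 1 equation from the Seismometer 2 and Seismometer 3 equations removes the quadratic terms:
182.0 x + 465.0 y = 63445.58
-268.6 x + 179.4 y = -6899.74
Solving the 2×2 system: x ≈ 92.6, y ≈ 100.2 km.

(92.6, 100.2)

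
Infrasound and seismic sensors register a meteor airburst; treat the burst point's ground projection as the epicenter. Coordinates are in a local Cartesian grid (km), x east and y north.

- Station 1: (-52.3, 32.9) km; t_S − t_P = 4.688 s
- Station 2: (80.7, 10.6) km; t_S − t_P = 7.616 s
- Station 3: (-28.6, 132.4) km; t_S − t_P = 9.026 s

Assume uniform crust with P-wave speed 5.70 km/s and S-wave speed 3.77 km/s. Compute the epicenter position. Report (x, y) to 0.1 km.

(-0.2, 36.0)

Distance from S−P lag: d = Δt · v_P v_S / (v_P − v_S) = Δt · (5.70·3.77)/(5.70−3.77) ≈ 11.1342·Δt.
So d_Station 1 = 52.20, d_Station 2 = 84.80, d_Station 3 = 100.50 km.
Circle about each station: (x + 52.3)² + (y − 32.9)² = 52.20²; (x − 80.7)² + (y − 10.6)² = 84.80²; (x + 28.6)² + (y − 132.4)² = 100.50².
Subtracting pairs of circle equations eliminates x²+y² and gives linear equations (the radical axes):
266.0 x − 44.6 y = -1659.05
47.4 x + 199.0 y = 7154.61
Solving the 2×2 system: x ≈ -0.2, y ≈ 36.0 km.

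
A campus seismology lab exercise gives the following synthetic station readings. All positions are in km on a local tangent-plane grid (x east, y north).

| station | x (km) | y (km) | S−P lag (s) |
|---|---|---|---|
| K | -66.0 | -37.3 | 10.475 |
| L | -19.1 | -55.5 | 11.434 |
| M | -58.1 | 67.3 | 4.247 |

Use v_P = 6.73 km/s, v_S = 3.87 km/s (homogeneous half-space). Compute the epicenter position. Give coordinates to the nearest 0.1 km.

-24.3 km east, 48.5 km north

Distance from S−P lag: d = Δt · v_P v_S / (v_P − v_S) = Δt · (6.73·3.87)/(6.73−3.87) ≈ 9.1067·Δt.
So d_K = 95.39, d_L = 104.13, d_M = 38.68 km.
Circle about each station: (x + 66.0)² + (y + 37.3)² = 95.39²; (x + 19.1)² + (y + 55.5)² = 104.13²; (x + 58.1)² + (y − 67.3)² = 38.68².
Subtracting the K equation from the L and M equations removes the quadratic terms:
93.8 x − 36.4 y = -4046.03
15.8 x + 209.2 y = 9760.72
Solving the 2×2 system: x ≈ -24.3, y ≈ 48.5 km.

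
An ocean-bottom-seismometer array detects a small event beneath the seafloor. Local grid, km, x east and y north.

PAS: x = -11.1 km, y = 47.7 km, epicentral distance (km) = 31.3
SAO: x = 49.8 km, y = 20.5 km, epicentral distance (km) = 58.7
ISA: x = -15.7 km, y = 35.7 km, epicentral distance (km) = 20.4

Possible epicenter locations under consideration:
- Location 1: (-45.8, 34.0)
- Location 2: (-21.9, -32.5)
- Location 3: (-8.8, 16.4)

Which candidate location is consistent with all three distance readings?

For each candidate, compare |candidate − station| to the reported distance:
Location 1: residuals PAS 6.0, SAO 37.8, ISA 9.7 → max 37.8 km
Location 2: residuals PAS 49.6, SAO 30.5, ISA 48.1 → max 49.6 km
Location 3: residuals PAS 0.1, SAO 0.0, ISA 0.1 → max 0.1 km
Only Location 3 has all residuals ≈ 0.

Location 3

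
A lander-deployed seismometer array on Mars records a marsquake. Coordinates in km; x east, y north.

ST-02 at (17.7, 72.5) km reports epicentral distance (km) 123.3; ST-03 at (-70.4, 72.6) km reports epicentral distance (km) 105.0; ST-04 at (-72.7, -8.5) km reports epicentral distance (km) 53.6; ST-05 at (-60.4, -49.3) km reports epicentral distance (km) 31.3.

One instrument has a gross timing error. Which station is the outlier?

ST-03

Solve using three stations at a time. Using ST-02, ST-04, ST-05 (subtract circle equations pairwise → linear system) gives (x, y) ≈ (-30.2, -41.1).
Distances from that point to each station vs reported:
  ST-02: calculated 123.3 vs reported 123.3 → residual 0.0 km
  ST-03: calculated 120.6 vs reported 105.0 → residual 15.6 km
  ST-04: calculated 53.6 vs reported 53.6 → residual 0.0 km
  ST-05: calculated 31.3 vs reported 31.3 → residual 0.0 km
ST-02, ST-04, ST-05 are mutually consistent (residuals ≈ 0); ST-03 is off by 15.6 km.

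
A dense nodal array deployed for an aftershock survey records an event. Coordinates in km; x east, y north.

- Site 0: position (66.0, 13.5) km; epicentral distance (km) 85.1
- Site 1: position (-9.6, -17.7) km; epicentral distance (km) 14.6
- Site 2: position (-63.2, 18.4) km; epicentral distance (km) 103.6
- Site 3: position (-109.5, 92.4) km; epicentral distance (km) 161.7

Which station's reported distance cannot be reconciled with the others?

Site 2

Solve using three stations at a time. Using Site 0, Site 1, Site 3 (subtract circle equations pairwise → linear system) gives (x, y) ≈ (-6.0, -31.8).
Distances from that point to each station vs reported:
  Site 0: calculated 85.1 vs reported 85.1 → residual 0.0 km
  Site 1: calculated 14.6 vs reported 14.6 → residual 0.0 km
  Site 2: calculated 76.1 vs reported 103.6 → residual 27.5 km
  Site 3: calculated 161.7 vs reported 161.7 → residual 0.0 km
Site 0, Site 1, Site 3 are mutually consistent (residuals ≈ 0); Site 2 is off by 27.5 km.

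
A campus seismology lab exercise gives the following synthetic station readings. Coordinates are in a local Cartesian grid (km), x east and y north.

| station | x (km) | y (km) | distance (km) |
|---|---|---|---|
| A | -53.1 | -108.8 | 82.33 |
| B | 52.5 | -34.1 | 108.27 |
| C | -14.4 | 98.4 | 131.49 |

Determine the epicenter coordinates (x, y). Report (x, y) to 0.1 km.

Circle about each station: (x + 53.1)² + (y + 108.8)² = 82.33²; (x − 52.5)² + (y + 34.1)² = 108.27²; (x + 14.4)² + (y − 98.4)² = 131.49².
Subtracting the A equation from the B and C equations removes the quadratic terms:
211.2 x + 149.4 y = -15682.15
77.4 x + 414.4 y = -15278.52
Solving the 2×2 system: x ≈ -55.5, y ≈ -26.5 km.
Check against A (with the unrounded x, y): √((x + 53.1)²+(y + 108.8)²) = 82.33 ≈ 82.33 km. ✓

-55.5 km east, -26.5 km north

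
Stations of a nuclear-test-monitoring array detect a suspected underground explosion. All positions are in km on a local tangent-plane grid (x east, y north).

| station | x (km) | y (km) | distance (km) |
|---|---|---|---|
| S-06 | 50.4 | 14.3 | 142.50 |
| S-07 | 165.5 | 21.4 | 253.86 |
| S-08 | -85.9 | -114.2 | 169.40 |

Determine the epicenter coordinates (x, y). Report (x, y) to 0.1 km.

-86.1 km east, 55.2 km north

Circle about each station: (x − 50.4)² + (y − 14.3)² = 142.50²; (x − 165.5)² + (y − 21.4)² = 253.86²; (x + 85.9)² + (y + 114.2)² = 169.40².
Subtracting the S-06 equation from the S-07 and S-08 equations removes the quadratic terms:
230.2 x + 14.2 y = -19035.09
-272.6 x − 257.0 y = 9285.69
Solving the 2×2 system: x ≈ -86.1, y ≈ 55.2 km.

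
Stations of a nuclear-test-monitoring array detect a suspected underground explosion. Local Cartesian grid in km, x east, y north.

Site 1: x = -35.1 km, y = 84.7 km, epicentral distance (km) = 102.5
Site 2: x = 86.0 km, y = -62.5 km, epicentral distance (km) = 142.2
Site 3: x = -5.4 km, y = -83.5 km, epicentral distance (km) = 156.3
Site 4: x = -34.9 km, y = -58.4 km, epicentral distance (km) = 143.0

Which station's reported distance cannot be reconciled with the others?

Site 1

Solve using three stations at a time. Using Site 2, Site 3, Site 4 (subtract circle equations pairwise → linear system) gives (x, y) ≈ (30.9, 68.3).
Distances from that point to each station vs reported:
  Site 1: calculated 68.0 vs reported 102.5 → residual 34.5 km
  Site 2: calculated 141.9 vs reported 142.2 → residual 0.3 km
  Site 3: calculated 156.1 vs reported 156.3 → residual 0.2 km
  Site 4: calculated 142.7 vs reported 143.0 → residual 0.3 km
Site 2, Site 3, Site 4 are mutually consistent (residuals ≈ 0); Site 1 is off by 34.5 km.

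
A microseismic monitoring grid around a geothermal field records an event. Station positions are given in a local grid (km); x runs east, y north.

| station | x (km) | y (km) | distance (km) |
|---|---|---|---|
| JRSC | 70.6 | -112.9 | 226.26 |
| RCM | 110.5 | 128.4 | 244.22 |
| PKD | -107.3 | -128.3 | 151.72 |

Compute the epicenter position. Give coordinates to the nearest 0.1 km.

(-110.0, 23.4)

Circle about each station: (x − 70.6)² + (y + 112.9)² = 226.26²; (x − 110.5)² + (y − 128.4)² = 244.22²; (x + 107.3)² + (y + 128.3)² = 151.72².
Subtracting pairs of circle equations eliminates x²+y² and gives linear equations (the radical axes):
79.8 x + 482.6 y = 2516.22
-355.8 x − 30.8 y = 38418.04
Solving the 2×2 system: x ≈ -110.0, y ≈ 23.4 km.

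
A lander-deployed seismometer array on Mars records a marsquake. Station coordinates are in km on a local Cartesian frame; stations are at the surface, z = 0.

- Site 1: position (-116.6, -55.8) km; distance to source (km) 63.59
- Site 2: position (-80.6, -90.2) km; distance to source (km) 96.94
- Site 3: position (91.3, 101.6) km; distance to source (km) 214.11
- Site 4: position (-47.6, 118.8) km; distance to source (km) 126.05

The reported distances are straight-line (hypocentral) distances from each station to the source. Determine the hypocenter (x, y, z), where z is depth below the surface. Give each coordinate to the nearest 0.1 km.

(-99.1, 4.3, 11.2)

Each station gives a sphere (x−x_i)² + (y−y_i)² + z² = d_i² (stations at z=0).
Subtracting the Site 1 sphere from Site 2 and Site 3: z² cancels, leaving linear equations in x and y:
72.0 x − 68.8 y = -7430.48
415.8 x + 314.8 y = -39850.35
Solving: x ≈ -99.094, y ≈ 4.298 km (keep extra digits for the depth step; rounded: -99.1, 4.3).
Then from the Site 1 sphere: z² = 63.59² − (x + 116.6)² − (y + 55.8)² with x = -99.094, y = 4.298, so z ≈ 11.201 ≈ 11.2 km.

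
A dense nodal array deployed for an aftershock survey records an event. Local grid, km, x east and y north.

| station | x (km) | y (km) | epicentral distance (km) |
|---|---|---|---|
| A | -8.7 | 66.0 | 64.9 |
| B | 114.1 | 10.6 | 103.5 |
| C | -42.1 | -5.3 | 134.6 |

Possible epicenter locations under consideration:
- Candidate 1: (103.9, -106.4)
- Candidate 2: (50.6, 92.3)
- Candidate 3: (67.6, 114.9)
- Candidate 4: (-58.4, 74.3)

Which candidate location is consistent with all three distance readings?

Candidate 2

For each candidate, compare |candidate − station| to the reported distance:
Candidate 1: residuals A 141.0, B 13.9, C 43.0 → max 141.0 km
Candidate 2: residuals A 0.0, B 0.0, C 0.0 → max 0.0 km
Candidate 3: residuals A 25.7, B 10.7, C 28.1 → max 28.1 km
Candidate 4: residuals A 14.5, B 80.4, C 53.3 → max 80.4 km
Only Candidate 2 has all residuals ≈ 0.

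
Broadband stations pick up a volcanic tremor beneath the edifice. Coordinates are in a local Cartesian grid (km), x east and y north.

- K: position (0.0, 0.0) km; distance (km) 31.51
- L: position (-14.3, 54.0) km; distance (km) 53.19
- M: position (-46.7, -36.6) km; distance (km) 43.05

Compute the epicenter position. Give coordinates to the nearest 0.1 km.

Circle about each station: x² + y² = 31.51²; (x + 14.3)² + (y − 54.0)² = 53.19²; (x + 46.7)² + (y + 36.6)² = 43.05².
Subtracting the K equation from the L and M equations removes the quadratic terms:
-28.6 x + 108.0 y = 1284.19
-93.4 x − 73.2 y = 2660.03
Solving the 2×2 system: x ≈ -31.3, y ≈ 3.6 km.
Check against K (with the unrounded x, y): √(x²+y²) = 31.51 ≈ 31.51 km. ✓

x ≈ -31.3 km, y ≈ 3.6 km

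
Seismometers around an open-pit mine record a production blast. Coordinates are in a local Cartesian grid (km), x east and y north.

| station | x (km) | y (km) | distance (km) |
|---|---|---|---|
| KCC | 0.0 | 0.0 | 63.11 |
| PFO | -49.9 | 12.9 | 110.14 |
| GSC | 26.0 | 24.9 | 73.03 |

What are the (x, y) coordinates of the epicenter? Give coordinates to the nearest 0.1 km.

(43.1, -46.1)

Circle about each station: x² + y² = 63.11²; (x + 49.9)² + (y − 12.9)² = 110.14²; (x − 26.0)² + (y − 24.9)² = 73.03².
Subtracting pairs of circle equations eliminates x²+y² and gives linear equations (the radical axes):
-99.8 x + 25.8 y = -5491.53
52.0 x + 49.8 y = -54.50
Solving the 2×2 system: x ≈ 43.1, y ≈ -46.1 km.
Check against KCC (with the unrounded x, y): √(x²+y²) = 63.12 ≈ 63.11 km. ✓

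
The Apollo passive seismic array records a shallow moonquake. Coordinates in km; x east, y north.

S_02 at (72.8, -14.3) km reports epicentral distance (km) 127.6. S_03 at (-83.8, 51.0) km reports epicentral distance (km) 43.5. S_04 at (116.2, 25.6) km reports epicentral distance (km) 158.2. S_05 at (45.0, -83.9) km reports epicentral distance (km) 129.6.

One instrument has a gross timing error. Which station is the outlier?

S_05

Solve using three stations at a time. Using S_02, S_03, S_04 (subtract circle equations pairwise → linear system) gives (x, y) ≈ (-41.0, 43.4).
Distances from that point to each station vs reported:
  S_02: calculated 127.6 vs reported 127.6 → residual 0.0 km
  S_03: calculated 43.5 vs reported 43.5 → residual 0.0 km
  S_04: calculated 158.2 vs reported 158.2 → residual 0.0 km
  S_05: calculated 153.6 vs reported 129.6 → residual 24.0 km
S_02, S_03, S_04 are mutually consistent (residuals ≈ 0); S_05 is off by 24.0 km.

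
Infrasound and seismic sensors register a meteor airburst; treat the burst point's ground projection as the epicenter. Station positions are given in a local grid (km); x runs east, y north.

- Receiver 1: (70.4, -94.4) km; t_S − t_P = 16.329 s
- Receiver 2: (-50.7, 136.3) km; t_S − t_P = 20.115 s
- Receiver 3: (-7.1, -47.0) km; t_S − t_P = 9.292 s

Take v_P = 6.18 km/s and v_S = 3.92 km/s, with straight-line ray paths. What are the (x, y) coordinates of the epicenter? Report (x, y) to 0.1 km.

x ≈ -103.3 km, y ≈ -72.8 km

Distance from S−P lag: d = Δt · v_P v_S / (v_P − v_S) = Δt · (6.18·3.92)/(6.18−3.92) ≈ 10.7193·Δt.
So d_Receiver 1 = 175.04, d_Receiver 2 = 215.62, d_Receiver 3 = 99.60 km.
Circle about each station: (x − 70.4)² + (y + 94.4)² = 175.04²; (x + 50.7)² + (y − 136.3)² = 215.62²; (x + 7.1)² + (y + 47.0)² = 99.60².
Subtracting the Receiver 1 equation from the Receiver 2 and Receiver 3 equations removes the quadratic terms:
-242.2 x + 461.4 y = -8572.32
-155.0 x + 94.8 y = 9110.73
Solving the 2×2 system: x ≈ -103.3, y ≈ -72.8 km.
Check against Receiver 1 (with the unrounded x, y): √((x − 70.4)²+(y + 94.4)²) = 175.05 ≈ 175.04 km. ✓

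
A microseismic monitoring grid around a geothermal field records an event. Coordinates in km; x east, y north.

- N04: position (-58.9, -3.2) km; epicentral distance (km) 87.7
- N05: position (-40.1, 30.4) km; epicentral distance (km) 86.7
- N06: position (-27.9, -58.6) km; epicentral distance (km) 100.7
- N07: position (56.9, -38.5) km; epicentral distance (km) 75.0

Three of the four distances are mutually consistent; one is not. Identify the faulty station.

Solve using three stations at a time. Using N04, N06, N07 (subtract circle equations pairwise → linear system) gives (x, y) ≈ (22.9, 28.3).
Distances from that point to each station vs reported:
  N04: calculated 87.7 vs reported 87.7 → residual 0.0 km
  N05: calculated 63.0 vs reported 86.7 → residual 23.7 km
  N06: calculated 100.7 vs reported 100.7 → residual 0.0 km
  N07: calculated 75.0 vs reported 75.0 → residual 0.0 km
N04, N06, N07 are mutually consistent (residuals ≈ 0); N05 is off by 23.7 km.

N05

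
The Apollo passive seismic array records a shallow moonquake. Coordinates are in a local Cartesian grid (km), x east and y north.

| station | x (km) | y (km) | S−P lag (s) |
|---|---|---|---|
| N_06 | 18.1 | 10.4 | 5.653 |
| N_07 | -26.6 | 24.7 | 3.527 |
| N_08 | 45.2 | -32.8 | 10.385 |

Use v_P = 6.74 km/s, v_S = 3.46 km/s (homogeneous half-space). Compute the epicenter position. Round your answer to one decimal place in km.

Distance from S−P lag: d = Δt · v_P v_S / (v_P − v_S) = Δt · (6.74·3.46)/(6.74−3.46) ≈ 7.1099·Δt.
So d_N_06 = 40.19, d_N_07 = 25.08, d_N_08 = 73.84 km.
Circle about each station: (x − 18.1)² + (y − 10.4)² = 40.19²; (x + 26.6)² + (y − 24.7)² = 25.08²; (x − 45.2)² + (y + 32.8)² = 73.84².
Subtracting the N_06 equation from the N_07 and N_08 equations removes the quadratic terms:
-89.4 x + 28.6 y = 1868.11
54.2 x − 86.4 y = -1154.00
Solving the 2×2 system: x ≈ -20.8, y ≈ 0.3 km.

-20.8 km east, 0.3 km north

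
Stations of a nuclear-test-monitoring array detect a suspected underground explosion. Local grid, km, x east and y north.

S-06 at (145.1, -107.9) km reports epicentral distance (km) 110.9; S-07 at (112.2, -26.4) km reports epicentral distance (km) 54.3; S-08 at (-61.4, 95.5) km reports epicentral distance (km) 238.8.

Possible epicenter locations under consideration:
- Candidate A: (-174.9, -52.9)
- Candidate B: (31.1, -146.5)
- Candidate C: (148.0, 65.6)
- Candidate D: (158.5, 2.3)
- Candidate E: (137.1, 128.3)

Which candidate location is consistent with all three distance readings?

For each candidate, compare |candidate − station| to the reported distance:
Candidate A: residuals S-06 213.8, S-07 234.0, S-08 52.0 → max 234.0 km
Candidate B: residuals S-06 9.5, S-07 90.6, S-08 20.3 → max 90.6 km
Candidate C: residuals S-06 62.6, S-07 44.4, S-08 27.3 → max 62.6 km
Candidate D: residuals S-06 0.1, S-07 0.2, S-08 0.0 → max 0.2 km
Candidate E: residuals S-06 125.4, S-07 102.4, S-08 37.6 → max 125.4 km
Only Candidate D has all residuals ≈ 0.

Candidate D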